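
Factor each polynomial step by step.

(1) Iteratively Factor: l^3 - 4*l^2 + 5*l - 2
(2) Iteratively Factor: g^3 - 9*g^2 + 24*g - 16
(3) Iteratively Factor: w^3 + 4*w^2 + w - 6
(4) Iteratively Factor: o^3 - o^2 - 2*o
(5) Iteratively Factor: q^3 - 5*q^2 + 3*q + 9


(1) = (l - 1)*(l^2 - 3*l + 2) = (l - 1)^2*(l - 2)
(2) = (g - 4)*(g^2 - 5*g + 4) = (g - 4)*(g - 1)*(g - 4)
(3) = (w - 1)*(w^2 + 5*w + 6) = (w - 1)*(w + 2)*(w + 3)
(4) = (o + 1)*(o^2 - 2*o) = (o - 2)*(o + 1)*(o)
(5) = (q - 3)*(q^2 - 2*q - 3) = (q - 3)^2*(q + 1)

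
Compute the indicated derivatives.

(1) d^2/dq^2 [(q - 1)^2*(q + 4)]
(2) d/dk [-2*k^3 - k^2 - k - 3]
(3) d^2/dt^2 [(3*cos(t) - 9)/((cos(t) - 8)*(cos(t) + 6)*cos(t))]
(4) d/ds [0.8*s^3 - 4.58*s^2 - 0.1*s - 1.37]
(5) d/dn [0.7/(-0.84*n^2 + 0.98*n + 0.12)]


(1) = 6*q + 4
(2) = -6*k^2 - 2*k - 1
(3) = 3*(-48*(1 - cos(t)^2)^2/cos(t)^3 - 48*sin(t)^6/cos(t)^3 - 4*cos(t)^4 - 15*cos(t)^3 - 256*cos(t)^2 - 1728*tan(t)^2 - 664 + 7464/cos(t) - 13728/cos(t)^3)/((cos(t) - 8)^3*(cos(t) + 6)^3)
(4) = 2.4*s^2 - 9.16*s - 0.1
(5) = (1.176*n - 0.686)/(-0.84*n^2 + 0.98*n + 0.12)^2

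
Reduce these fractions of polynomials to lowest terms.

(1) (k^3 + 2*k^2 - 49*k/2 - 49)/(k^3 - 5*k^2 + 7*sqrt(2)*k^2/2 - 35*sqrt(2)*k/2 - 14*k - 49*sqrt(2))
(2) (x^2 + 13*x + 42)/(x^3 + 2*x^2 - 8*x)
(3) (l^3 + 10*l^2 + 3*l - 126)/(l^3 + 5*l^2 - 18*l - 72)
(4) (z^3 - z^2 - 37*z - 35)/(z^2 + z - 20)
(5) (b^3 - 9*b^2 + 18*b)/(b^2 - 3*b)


(1) = (4*k - 14*sqrt(2))/(4*k - 28)
(2) = (x^2 + 13*x + 42)/(x^3 + 2*x^2 - 8*x)
(3) = (l^2 + 4*l - 21)/(l^2 - l - 12)
(4) = (z^2 - 6*z - 7)/(z - 4)
(5) = b - 6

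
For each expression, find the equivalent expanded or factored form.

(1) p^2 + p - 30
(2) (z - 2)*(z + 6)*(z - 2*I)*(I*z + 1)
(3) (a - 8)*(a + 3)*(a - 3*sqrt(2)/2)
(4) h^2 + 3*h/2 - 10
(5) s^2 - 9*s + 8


(1) = (p - 5)*(p + 6)
(2) = I*z^4 + 3*z^3 + 4*I*z^3 + 12*z^2 - 14*I*z^2 - 36*z - 8*I*z + 24*I
(3) = a^3 - 5*a^2 - 3*sqrt(2)*a^2/2 - 24*a + 15*sqrt(2)*a/2 + 36*sqrt(2)
(4) = (h - 5/2)*(h + 4)
(5) = (s - 8)*(s - 1)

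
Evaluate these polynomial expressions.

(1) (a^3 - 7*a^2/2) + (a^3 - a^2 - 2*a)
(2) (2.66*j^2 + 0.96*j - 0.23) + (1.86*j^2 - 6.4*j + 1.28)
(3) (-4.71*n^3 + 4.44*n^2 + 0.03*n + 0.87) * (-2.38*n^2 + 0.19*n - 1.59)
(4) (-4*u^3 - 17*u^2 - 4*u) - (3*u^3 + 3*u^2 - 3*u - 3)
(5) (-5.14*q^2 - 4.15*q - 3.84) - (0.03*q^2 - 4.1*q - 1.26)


(1) = 2*a^3 - 9*a^2/2 - 2*a
(2) = 4.52*j^2 - 5.44*j + 1.05
(3) = 11.2098*n^5 - 11.4621*n^4 + 8.2611*n^3 - 9.1245*n^2 + 0.1176*n - 1.3833
(4) = -7*u^3 - 20*u^2 - u + 3
(5) = -5.17*q^2 - 0.05*q - 2.58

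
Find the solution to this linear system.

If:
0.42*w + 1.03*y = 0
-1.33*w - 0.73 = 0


Then:
w = -0.55
y = 0.22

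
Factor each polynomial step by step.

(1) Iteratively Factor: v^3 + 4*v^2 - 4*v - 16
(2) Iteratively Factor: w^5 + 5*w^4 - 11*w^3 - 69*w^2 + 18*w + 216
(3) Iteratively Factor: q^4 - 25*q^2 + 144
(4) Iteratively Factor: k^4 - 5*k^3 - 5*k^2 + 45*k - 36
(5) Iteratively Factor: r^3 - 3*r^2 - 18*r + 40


(1) = (v - 2)*(v^2 + 6*v + 8) = (v - 2)*(v + 2)*(v + 4)
(2) = (w + 3)*(w^4 + 2*w^3 - 17*w^2 - 18*w + 72) = (w + 3)^2*(w^3 - w^2 - 14*w + 24) = (w - 3)*(w + 3)^2*(w^2 + 2*w - 8) = (w - 3)*(w - 2)*(w + 3)^2*(w + 4)
(3) = (q + 4)*(q^3 - 4*q^2 - 9*q + 36) = (q + 3)*(q + 4)*(q^2 - 7*q + 12) = (q - 4)*(q + 3)*(q + 4)*(q - 3)
(4) = (k - 3)*(k^3 - 2*k^2 - 11*k + 12) = (k - 3)*(k - 1)*(k^2 - k - 12) = (k - 4)*(k - 3)*(k - 1)*(k + 3)
(5) = (r - 2)*(r^2 - r - 20) = (r - 2)*(r + 4)*(r - 5)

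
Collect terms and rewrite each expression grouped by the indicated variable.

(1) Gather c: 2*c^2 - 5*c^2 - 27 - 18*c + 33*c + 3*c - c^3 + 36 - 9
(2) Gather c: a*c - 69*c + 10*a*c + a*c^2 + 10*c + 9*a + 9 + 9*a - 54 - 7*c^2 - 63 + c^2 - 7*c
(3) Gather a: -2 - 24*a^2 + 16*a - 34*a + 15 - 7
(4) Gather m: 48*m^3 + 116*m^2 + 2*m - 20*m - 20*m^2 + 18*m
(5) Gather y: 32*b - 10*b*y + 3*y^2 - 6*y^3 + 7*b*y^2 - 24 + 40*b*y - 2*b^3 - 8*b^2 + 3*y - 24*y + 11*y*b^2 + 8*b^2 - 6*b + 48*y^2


(1) = -c^3 - 3*c^2 + 18*c
(2) = 18*a + c^2*(a - 6) + c*(11*a - 66) - 108
(3) = -24*a^2 - 18*a + 6
(4) = 48*m^3 + 96*m^2
(5) = -2*b^3 + 26*b - 6*y^3 + y^2*(7*b + 51) + y*(11*b^2 + 30*b - 21) - 24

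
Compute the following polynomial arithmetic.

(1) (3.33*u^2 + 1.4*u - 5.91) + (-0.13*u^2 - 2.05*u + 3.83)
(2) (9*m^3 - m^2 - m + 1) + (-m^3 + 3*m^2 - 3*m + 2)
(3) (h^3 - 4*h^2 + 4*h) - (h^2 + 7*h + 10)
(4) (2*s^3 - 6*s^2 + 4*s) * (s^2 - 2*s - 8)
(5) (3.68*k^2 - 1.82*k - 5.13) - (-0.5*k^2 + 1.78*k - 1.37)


(1) = 3.2*u^2 - 0.65*u - 2.08
(2) = 8*m^3 + 2*m^2 - 4*m + 3
(3) = h^3 - 5*h^2 - 3*h - 10
(4) = 2*s^5 - 10*s^4 + 40*s^2 - 32*s
(5) = 4.18*k^2 - 3.6*k - 3.76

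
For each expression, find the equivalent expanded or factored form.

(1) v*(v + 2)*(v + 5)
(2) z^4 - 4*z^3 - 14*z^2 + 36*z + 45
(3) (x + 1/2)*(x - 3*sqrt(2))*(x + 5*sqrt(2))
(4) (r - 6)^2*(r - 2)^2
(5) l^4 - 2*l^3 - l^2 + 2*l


(1) = v^3 + 7*v^2 + 10*v
(2) = (z - 5)*(z - 3)*(z + 1)*(z + 3)
(3) = x^3 + x^2/2 + 2*sqrt(2)*x^2 - 30*x + sqrt(2)*x - 15
(4) = r^4 - 16*r^3 + 88*r^2 - 192*r + 144
(5) = l*(l - 2)*(l - 1)*(l + 1)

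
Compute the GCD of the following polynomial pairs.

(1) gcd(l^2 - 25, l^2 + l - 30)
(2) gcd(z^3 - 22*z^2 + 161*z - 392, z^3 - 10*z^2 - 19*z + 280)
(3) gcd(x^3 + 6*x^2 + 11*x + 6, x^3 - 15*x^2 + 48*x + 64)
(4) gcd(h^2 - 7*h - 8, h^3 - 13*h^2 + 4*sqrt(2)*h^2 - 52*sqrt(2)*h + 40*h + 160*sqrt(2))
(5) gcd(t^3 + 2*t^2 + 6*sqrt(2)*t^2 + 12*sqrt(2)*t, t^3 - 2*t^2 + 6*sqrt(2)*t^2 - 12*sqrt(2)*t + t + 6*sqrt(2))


(1) = l - 5
(2) = z^2 - 15*z + 56
(3) = x + 1
(4) = gcd((h - 8)*(h + 1), (h - 8)*(h - 5)*(h + 4*sqrt(2))) = h - 8
(5) = t + 6*sqrt(2)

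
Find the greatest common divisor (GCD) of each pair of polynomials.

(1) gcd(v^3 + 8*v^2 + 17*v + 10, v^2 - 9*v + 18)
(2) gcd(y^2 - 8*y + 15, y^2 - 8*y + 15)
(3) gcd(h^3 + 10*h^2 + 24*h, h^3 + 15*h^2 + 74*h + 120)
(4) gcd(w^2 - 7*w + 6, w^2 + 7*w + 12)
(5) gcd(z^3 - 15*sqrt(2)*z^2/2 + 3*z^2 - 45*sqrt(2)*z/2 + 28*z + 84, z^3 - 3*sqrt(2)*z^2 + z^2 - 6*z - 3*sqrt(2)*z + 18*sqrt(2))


(1) = gcd((v + 1)*(v + 2)*(v + 5), (v - 6)*(v - 3)) = 1
(2) = gcd((y - 5)*(y - 3), (y - 5)*(y - 3)) = y^2 - 8*y + 15
(3) = gcd(h*(h + 4)*(h + 6), (h + 4)*(h + 5)*(h + 6)) = h^2 + 10*h + 24
(4) = gcd((w - 6)*(w - 1), (w + 3)*(w + 4)) = 1
(5) = gcd((z + 3)*(z - 4*sqrt(2))*(z - 7*sqrt(2)/2), (z - 2)*(z + 3)*(z - 3*sqrt(2))) = z + 3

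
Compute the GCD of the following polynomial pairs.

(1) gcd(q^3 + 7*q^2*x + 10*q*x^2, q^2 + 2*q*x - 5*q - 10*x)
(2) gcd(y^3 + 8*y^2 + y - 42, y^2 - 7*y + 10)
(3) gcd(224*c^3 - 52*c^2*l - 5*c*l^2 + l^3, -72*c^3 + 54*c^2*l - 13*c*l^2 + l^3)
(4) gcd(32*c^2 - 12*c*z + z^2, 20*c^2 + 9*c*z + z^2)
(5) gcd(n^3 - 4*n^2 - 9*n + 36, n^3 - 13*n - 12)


(1) = q + 2*x
(2) = y - 2
(3) = gcd((-8*c + l)*(-4*c + l)*(7*c + l), (-6*c + l)*(-4*c + l)*(-3*c + l)) = 4*c - l
(4) = 1
(5) = gcd((n - 4)*(n - 3)*(n + 3), (n - 4)*(n + 1)*(n + 3)) = n^2 - n - 12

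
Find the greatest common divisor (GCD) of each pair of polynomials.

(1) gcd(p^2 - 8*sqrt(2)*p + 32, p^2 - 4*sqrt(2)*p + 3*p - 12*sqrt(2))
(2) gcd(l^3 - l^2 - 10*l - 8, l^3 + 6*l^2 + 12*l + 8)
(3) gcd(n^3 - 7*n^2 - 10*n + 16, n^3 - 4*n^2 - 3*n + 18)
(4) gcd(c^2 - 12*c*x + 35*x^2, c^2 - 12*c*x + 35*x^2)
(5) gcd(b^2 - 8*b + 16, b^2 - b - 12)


(1) = p - 4*sqrt(2)
(2) = l + 2
(3) = n + 2
(4) = c^2 - 12*c*x + 35*x^2
(5) = b - 4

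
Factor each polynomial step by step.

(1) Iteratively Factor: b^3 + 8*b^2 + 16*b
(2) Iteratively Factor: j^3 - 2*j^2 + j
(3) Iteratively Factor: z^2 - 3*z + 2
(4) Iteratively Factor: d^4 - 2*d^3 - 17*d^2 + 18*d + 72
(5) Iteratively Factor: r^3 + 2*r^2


(1) = (b + 4)*(b^2 + 4*b) = (b + 4)^2*(b)
(2) = (j - 1)*(j^2 - j) = (j - 1)^2*(j)
(3) = (z - 2)*(z - 1)
(4) = (d - 3)*(d^3 + d^2 - 14*d - 24) = (d - 3)*(d + 3)*(d^2 - 2*d - 8) = (d - 3)*(d + 2)*(d + 3)*(d - 4)
(5) = (r + 2)*(r^2) = r*(r + 2)*(r)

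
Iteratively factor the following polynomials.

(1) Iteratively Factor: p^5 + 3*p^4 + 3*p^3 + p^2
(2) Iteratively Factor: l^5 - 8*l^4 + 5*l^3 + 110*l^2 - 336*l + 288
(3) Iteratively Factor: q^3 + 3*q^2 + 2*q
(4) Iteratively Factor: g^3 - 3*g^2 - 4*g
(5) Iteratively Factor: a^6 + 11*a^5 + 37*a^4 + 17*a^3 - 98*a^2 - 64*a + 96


(1) = (p)*(p^4 + 3*p^3 + 3*p^2 + p) = p*(p + 1)*(p^3 + 2*p^2 + p) = p*(p + 1)^2*(p^2 + p) = p^2*(p + 1)^2*(p + 1)
(2) = (l - 4)*(l^4 - 4*l^3 - 11*l^2 + 66*l - 72) = (l - 4)*(l - 3)*(l^3 - l^2 - 14*l + 24) = (l - 4)*(l - 3)*(l - 2)*(l^2 + l - 12) = (l - 4)*(l - 3)*(l - 2)*(l + 4)*(l - 3)
(3) = (q + 1)*(q^2 + 2*q) = q*(q + 1)*(q + 2)
(4) = (g + 1)*(g^2 - 4*g) = g*(g + 1)*(g - 4)
(5) = (a + 3)*(a^5 + 8*a^4 + 13*a^3 - 22*a^2 - 32*a + 32) = (a - 1)*(a + 3)*(a^4 + 9*a^3 + 22*a^2 - 32) = (a - 1)^2*(a + 3)*(a^3 + 10*a^2 + 32*a + 32) = (a - 1)^2*(a + 3)*(a + 4)*(a^2 + 6*a + 8) = (a - 1)^2*(a + 2)*(a + 3)*(a + 4)*(a + 4)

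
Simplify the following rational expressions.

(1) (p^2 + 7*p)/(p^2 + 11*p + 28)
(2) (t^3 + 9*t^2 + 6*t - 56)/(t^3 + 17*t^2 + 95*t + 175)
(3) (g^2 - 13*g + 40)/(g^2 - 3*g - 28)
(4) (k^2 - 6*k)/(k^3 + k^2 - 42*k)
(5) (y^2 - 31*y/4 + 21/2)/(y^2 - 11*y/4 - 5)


(1) = p/(p + 4)
(2) = (t^2 + 2*t - 8)/(t^2 + 10*t + 25)
(3) = (g^2 - 13*g + 40)/(g^2 - 3*g - 28)
(4) = 1/(k + 7)
(5) = (4*y^2 - 31*y + 42)/(4*y^2 - 11*y - 20)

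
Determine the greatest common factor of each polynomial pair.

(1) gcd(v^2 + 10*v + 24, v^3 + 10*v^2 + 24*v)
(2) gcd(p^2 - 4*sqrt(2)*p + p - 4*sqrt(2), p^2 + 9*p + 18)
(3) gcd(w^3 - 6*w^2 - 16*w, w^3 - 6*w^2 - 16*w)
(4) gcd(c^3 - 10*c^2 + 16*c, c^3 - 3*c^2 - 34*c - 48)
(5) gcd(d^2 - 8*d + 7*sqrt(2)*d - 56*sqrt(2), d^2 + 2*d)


(1) = gcd((v + 4)*(v + 6), v*(v + 4)*(v + 6)) = v^2 + 10*v + 24
(2) = gcd((p + 1)*(p - 4*sqrt(2)), (p + 3)*(p + 6)) = 1
(3) = gcd(w*(w - 8)*(w + 2), w*(w - 8)*(w + 2)) = w^3 - 6*w^2 - 16*w
(4) = gcd(c*(c - 8)*(c - 2), (c - 8)*(c + 2)*(c + 3)) = c - 8
(5) = gcd((d - 8)*(d + 7*sqrt(2)), d*(d + 2)) = 1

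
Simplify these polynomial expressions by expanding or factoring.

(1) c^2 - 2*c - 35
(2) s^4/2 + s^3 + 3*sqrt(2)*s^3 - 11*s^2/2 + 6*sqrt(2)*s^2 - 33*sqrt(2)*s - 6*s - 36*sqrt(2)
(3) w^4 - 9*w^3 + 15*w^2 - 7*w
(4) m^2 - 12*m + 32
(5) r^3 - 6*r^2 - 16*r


(1) = (c - 7)*(c + 5)
(2) = (s/2 + 1/2)*(s - 3)*(s + 4)*(s + 6*sqrt(2))
(3) = w*(w - 7)*(w - 1)^2
(4) = (m - 8)*(m - 4)
(5) = r*(r - 8)*(r + 2)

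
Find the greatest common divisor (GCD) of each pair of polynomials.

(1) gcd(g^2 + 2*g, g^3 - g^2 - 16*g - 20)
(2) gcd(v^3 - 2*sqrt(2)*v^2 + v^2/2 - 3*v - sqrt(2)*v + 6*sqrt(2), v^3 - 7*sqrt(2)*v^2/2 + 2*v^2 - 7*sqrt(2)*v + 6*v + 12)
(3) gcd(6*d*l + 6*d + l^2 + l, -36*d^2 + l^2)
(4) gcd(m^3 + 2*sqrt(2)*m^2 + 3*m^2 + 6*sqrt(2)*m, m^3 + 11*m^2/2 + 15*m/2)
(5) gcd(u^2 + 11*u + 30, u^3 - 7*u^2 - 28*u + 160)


(1) = gcd(g*(g + 2), (g - 5)*(g + 2)^2) = g + 2
(2) = v^2 + v*(2 - 2*sqrt(2)) - 4*sqrt(2)
(3) = gcd((6*d + l)*(l + 1), (-6*d + l)*(6*d + l)) = 6*d + l
(4) = m^2 + 3*m
(5) = gcd((u + 5)*(u + 6), (u - 8)*(u - 4)*(u + 5)) = u + 5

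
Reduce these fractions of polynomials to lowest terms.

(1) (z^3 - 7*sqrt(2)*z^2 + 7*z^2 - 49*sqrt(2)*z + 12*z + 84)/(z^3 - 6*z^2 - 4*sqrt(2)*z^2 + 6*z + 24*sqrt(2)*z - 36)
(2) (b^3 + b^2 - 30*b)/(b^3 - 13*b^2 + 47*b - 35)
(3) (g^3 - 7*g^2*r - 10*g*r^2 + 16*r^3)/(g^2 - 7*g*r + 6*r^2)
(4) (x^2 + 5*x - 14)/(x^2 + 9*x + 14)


(1) = (z^2 + z*(7 - 6*sqrt(2)) - 42*sqrt(2))/(z^2 + z*(-6 - 3*sqrt(2)) + 18*sqrt(2))
(2) = (b^2 + 6*b)/(b^2 - 8*b + 7)
(3) = (-g^2 + 6*g*r + 16*r^2)/(-g + 6*r)
(4) = (x - 2)/(x + 2)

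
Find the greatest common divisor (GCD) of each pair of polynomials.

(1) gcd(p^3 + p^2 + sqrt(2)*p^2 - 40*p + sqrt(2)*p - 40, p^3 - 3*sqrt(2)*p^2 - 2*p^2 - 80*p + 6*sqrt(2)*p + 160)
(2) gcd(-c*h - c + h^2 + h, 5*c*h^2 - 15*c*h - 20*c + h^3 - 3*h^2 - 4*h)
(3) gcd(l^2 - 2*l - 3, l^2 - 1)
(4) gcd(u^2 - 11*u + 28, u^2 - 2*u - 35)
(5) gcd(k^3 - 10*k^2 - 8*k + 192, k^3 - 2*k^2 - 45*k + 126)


(1) = p + 5*sqrt(2)
(2) = h + 1
(3) = gcd((l - 3)*(l + 1), (l - 1)*(l + 1)) = l + 1
(4) = gcd((u - 7)*(u - 4), (u - 7)*(u + 5)) = u - 7
(5) = gcd((k - 8)*(k - 6)*(k + 4), (k - 6)*(k - 3)*(k + 7)) = k - 6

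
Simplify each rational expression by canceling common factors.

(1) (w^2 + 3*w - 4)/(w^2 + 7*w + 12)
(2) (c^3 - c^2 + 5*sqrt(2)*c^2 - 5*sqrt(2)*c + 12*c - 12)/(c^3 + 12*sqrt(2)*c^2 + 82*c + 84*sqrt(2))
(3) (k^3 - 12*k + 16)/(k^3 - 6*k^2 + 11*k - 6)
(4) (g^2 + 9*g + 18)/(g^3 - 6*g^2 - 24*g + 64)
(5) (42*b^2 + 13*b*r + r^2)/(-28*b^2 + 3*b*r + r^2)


(1) = (w - 1)/(w + 3)
(2) = (c - 1)/(c + 7*sqrt(2))
(3) = (k^2 + 2*k - 8)/(k^2 - 4*k + 3)
(4) = (g^2 + 9*g + 18)/(g^3 - 6*g^2 - 24*g + 64)
(5) = (6*b + r)/(-4*b + r)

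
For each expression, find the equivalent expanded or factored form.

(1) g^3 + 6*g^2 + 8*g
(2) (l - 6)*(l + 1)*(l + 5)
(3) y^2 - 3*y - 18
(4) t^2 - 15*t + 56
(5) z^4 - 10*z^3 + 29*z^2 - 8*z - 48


(1) = g*(g + 2)*(g + 4)
(2) = l^3 - 31*l - 30
(3) = (y - 6)*(y + 3)
(4) = (t - 8)*(t - 7)
(5) = (z - 4)^2*(z - 3)*(z + 1)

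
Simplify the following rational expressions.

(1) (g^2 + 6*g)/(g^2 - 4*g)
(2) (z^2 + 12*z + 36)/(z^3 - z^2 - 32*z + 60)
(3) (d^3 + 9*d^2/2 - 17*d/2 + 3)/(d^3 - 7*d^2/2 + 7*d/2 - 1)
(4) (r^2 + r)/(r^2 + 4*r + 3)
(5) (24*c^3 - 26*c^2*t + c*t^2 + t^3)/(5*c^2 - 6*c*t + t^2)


(1) = (g + 6)/(g - 4)
(2) = (z + 6)/(z^2 - 7*z + 10)
(3) = (d + 6)/(d - 2)
(4) = r/(r + 3)
(5) = (-24*c^2 + 2*c*t + t^2)/(-5*c + t)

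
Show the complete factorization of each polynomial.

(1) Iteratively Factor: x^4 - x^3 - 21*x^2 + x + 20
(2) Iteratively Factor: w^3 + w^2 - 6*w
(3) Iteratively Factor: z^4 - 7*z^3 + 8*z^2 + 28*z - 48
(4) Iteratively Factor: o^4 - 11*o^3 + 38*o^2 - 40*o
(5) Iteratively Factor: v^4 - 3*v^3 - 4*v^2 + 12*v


(1) = (x + 1)*(x^3 - 2*x^2 - 19*x + 20) = (x - 5)*(x + 1)*(x^2 + 3*x - 4) = (x - 5)*(x + 1)*(x + 4)*(x - 1)
(2) = (w + 3)*(w^2 - 2*w) = (w - 2)*(w + 3)*(w)
(3) = (z - 3)*(z^3 - 4*z^2 - 4*z + 16) = (z - 3)*(z - 2)*(z^2 - 2*z - 8) = (z - 4)*(z - 3)*(z - 2)*(z + 2)
(4) = (o - 4)*(o^3 - 7*o^2 + 10*o) = (o - 5)*(o - 4)*(o^2 - 2*o) = o*(o - 5)*(o - 4)*(o - 2)
(5) = (v - 3)*(v^3 - 4*v) = (v - 3)*(v + 2)*(v^2 - 2*v) = (v - 3)*(v - 2)*(v + 2)*(v)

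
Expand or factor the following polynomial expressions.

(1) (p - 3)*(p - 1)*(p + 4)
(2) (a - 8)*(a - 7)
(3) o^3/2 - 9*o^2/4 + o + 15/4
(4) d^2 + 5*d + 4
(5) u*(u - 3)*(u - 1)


(1) = p^3 - 13*p + 12
(2) = a^2 - 15*a + 56
(3) = (o/2 + 1/2)*(o - 3)*(o - 5/2)
(4) = (d + 1)*(d + 4)
(5) = u^3 - 4*u^2 + 3*u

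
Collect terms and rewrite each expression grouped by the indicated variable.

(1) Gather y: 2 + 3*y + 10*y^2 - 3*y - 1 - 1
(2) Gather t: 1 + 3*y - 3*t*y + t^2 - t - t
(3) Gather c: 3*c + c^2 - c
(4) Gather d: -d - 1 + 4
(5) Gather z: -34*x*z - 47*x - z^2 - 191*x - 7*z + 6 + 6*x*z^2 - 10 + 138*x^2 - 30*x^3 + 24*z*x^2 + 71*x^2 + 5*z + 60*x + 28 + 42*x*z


(1) = 10*y^2
(2) = t^2 + t*(-3*y - 2) + 3*y + 1
(3) = c^2 + 2*c
(4) = 3 - d
(5) = -30*x^3 + 209*x^2 - 178*x + z^2*(6*x - 1) + z*(24*x^2 + 8*x - 2) + 24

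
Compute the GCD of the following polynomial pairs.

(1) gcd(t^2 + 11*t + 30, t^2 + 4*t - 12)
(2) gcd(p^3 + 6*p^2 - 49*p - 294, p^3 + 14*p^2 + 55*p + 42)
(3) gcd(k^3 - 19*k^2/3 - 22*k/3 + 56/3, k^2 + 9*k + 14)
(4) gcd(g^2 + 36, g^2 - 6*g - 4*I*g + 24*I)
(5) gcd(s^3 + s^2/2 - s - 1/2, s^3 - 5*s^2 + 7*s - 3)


(1) = gcd((t + 5)*(t + 6), (t - 2)*(t + 6)) = t + 6
(2) = gcd((p - 7)*(p + 6)*(p + 7), (p + 1)*(p + 6)*(p + 7)) = p^2 + 13*p + 42
(3) = k + 2
(4) = gcd((g - 6*I)*(g + 6*I), (g - 6)*(g - 4*I)) = 1
(5) = gcd((s - 1)*(s + 1/2)*(s + 1), (s - 3)*(s - 1)^2) = s - 1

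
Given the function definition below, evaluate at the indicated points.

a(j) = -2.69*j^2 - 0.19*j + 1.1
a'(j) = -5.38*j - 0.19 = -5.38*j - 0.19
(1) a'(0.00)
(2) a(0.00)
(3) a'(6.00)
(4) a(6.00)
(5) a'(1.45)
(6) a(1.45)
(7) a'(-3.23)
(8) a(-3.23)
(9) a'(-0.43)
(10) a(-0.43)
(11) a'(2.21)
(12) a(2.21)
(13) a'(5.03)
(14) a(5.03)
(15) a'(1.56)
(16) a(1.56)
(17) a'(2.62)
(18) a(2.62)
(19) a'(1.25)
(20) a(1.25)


(1) = -0.19
(2) = 1.10
(3) = -32.47
(4) = -96.88
(5) = -7.99
(6) = -4.83
(7) = 17.19
(8) = -26.35
(9) = 2.12
(10) = 0.68
(11) = -12.08
(12) = -12.46
(13) = -27.25
(14) = -67.92
(15) = -8.58
(16) = -5.74
(17) = -14.29
(18) = -17.86
(19) = -6.92
(20) = -3.34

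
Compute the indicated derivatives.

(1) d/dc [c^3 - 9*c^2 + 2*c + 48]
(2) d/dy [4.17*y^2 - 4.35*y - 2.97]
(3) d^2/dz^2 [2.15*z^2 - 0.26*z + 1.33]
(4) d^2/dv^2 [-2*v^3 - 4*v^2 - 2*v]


(1) = 3*c^2 - 18*c + 2
(2) = 8.34*y - 4.35
(3) = 4.30000000000000
(4) = -12*v - 8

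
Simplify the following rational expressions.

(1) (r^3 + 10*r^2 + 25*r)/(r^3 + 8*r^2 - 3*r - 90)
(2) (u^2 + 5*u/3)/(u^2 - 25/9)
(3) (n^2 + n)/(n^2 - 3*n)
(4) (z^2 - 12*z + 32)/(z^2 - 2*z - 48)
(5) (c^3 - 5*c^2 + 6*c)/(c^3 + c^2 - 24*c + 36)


(1) = (r^2 + 5*r)/(r^2 + 3*r - 18)
(2) = 3*u/(3*u - 5)
(3) = (n + 1)/(n - 3)
(4) = (z - 4)/(z + 6)
(5) = c/(c + 6)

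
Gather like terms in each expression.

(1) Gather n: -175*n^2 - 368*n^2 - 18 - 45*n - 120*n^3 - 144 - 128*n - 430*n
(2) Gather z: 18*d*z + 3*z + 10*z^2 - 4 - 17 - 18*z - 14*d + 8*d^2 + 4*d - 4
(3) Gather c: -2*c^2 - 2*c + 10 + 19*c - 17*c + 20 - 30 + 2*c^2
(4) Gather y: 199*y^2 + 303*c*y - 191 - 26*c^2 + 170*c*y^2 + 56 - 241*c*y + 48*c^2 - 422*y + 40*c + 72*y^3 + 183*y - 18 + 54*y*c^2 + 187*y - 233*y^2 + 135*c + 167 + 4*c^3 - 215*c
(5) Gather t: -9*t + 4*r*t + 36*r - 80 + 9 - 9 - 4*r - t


(1) = -120*n^3 - 543*n^2 - 603*n - 162
(2) = 8*d^2 - 10*d + 10*z^2 + z*(18*d - 15) - 25
(3) = 0
(4) = 4*c^3 + 22*c^2 - 40*c + 72*y^3 + y^2*(170*c - 34) + y*(54*c^2 + 62*c - 52) + 14
(5) = 32*r + t*(4*r - 10) - 80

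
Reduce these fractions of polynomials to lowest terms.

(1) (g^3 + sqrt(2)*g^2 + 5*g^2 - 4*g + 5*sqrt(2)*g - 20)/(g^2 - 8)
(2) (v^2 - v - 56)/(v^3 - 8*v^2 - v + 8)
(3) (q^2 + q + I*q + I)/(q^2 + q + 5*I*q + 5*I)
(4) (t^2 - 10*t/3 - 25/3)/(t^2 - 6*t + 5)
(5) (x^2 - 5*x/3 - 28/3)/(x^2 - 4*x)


(1) = (g^2 + g*(5 - sqrt(2)) - 5*sqrt(2))/(g - 2*sqrt(2))
(2) = (v + 7)/(v^2 - 1)
(3) = (q + I)/(q + 5*I)
(4) = (3*t + 5)/(3*t - 3)
(5) = (3*x + 7)/(3*x)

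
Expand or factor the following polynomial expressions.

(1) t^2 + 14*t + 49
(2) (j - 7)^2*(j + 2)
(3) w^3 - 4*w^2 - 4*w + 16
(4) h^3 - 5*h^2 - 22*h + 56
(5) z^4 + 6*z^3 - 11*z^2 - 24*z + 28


(1) = (t + 7)^2
(2) = j^3 - 12*j^2 + 21*j + 98
(3) = (w - 4)*(w - 2)*(w + 2)
(4) = (h - 7)*(h - 2)*(h + 4)
(5) = (z - 2)*(z - 1)*(z + 2)*(z + 7)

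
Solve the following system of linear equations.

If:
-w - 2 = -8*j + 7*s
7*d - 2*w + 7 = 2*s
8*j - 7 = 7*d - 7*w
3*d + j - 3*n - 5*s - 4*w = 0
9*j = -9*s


Then:
d = -131/119
j = 2/17
n = -197/357
s = -2/17
w = -4/17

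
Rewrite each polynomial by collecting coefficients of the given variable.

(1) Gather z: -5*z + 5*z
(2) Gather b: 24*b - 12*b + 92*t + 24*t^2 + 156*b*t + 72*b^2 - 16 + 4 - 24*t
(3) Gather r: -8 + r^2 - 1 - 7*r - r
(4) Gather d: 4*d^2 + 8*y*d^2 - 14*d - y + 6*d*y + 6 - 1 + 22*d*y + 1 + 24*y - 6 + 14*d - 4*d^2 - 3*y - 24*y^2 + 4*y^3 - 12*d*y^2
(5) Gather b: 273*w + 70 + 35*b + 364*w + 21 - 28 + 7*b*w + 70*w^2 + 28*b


(1) = 0
(2) = 72*b^2 + b*(156*t + 12) + 24*t^2 + 68*t - 12
(3) = r^2 - 8*r - 9
(4) = 8*d^2*y + d*(-12*y^2 + 28*y) + 4*y^3 - 24*y^2 + 20*y
(5) = b*(7*w + 63) + 70*w^2 + 637*w + 63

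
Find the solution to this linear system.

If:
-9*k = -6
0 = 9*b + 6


Then:
b = -2/3
k = 2/3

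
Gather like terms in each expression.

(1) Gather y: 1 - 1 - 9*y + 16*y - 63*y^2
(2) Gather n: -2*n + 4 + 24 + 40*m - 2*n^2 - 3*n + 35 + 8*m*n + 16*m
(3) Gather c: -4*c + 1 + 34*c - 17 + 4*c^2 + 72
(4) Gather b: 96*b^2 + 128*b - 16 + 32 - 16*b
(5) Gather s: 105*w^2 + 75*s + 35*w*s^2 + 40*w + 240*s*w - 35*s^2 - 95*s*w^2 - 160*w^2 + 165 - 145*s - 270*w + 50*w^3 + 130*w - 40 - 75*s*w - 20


(1) = -63*y^2 + 7*y
(2) = 56*m - 2*n^2 + n*(8*m - 5) + 63
(3) = 4*c^2 + 30*c + 56
(4) = 96*b^2 + 112*b + 16
(5) = s^2*(35*w - 35) + s*(-95*w^2 + 165*w - 70) + 50*w^3 - 55*w^2 - 100*w + 105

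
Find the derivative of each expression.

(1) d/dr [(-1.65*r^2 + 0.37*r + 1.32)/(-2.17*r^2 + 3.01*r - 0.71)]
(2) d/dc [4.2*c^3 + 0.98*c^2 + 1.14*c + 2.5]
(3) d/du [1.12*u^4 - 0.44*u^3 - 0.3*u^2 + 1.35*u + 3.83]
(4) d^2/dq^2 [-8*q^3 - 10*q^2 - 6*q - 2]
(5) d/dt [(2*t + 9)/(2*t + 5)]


(1) = (-4.1636*r^2 + 8.0718*r - 4.2359)/(4.7089*r^4 - 13.0634*r^3 + 12.1415*r^2 - 4.2742*r + 0.5041)
(2) = 12.6*c^2 + 1.96*c + 1.14
(3) = 4.48*u^3 - 1.32*u^2 - 0.6*u + 1.35
(4) = -48*q - 20
(5) = -8/(2*t + 5)^2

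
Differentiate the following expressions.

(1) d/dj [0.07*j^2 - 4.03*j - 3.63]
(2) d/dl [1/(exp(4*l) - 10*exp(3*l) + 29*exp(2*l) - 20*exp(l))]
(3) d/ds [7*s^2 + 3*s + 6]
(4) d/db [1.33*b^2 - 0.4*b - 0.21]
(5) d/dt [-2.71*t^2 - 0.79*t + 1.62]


(1) = 0.14*j - 4.03
(2) = 2*(-2*exp(3*l) + 15*exp(2*l) - 29*exp(l) + 10)*exp(-l)/(exp(3*l) - 10*exp(2*l) + 29*exp(l) - 20)^2
(3) = 14*s + 3
(4) = 2.66*b - 0.4
(5) = -5.42*t - 0.79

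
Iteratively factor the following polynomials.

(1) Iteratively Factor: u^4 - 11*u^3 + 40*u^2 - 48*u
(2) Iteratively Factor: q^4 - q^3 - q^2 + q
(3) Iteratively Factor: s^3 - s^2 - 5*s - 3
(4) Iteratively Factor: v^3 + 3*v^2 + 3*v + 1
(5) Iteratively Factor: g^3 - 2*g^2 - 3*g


(1) = (u)*(u^3 - 11*u^2 + 40*u - 48) = u*(u - 3)*(u^2 - 8*u + 16) = u*(u - 4)*(u - 3)*(u - 4)
(2) = (q - 1)*(q^3 - q) = q*(q - 1)*(q^2 - 1) = q*(q - 1)^2*(q + 1)
(3) = (s + 1)*(s^2 - 2*s - 3) = (s - 3)*(s + 1)*(s + 1)
(4) = (v + 1)*(v^2 + 2*v + 1) = (v + 1)^2*(v + 1)
(5) = (g)*(g^2 - 2*g - 3) = g*(g + 1)*(g - 3)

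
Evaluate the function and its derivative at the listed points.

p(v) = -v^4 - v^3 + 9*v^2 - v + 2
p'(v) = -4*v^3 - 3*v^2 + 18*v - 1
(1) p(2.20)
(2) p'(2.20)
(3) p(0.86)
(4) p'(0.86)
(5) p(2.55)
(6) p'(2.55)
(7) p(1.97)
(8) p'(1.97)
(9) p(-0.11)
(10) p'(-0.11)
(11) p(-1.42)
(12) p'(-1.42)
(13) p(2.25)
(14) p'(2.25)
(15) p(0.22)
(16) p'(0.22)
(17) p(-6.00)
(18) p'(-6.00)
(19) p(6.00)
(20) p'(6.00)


(1) = 9.29
(2) = -18.51
(3) = 6.61
(4) = 9.72
(5) = -0.89
(6) = -40.93
(7) = 12.25
(8) = -7.76
(9) = 2.22
(10) = -3.01
(11) = 20.37
(12) = -21.16
(13) = 8.29
(14) = -21.25
(15) = 2.20
(16) = 2.77
(17) = -748.00
(18) = 647.00
(19) = -1192.00
(20) = -865.00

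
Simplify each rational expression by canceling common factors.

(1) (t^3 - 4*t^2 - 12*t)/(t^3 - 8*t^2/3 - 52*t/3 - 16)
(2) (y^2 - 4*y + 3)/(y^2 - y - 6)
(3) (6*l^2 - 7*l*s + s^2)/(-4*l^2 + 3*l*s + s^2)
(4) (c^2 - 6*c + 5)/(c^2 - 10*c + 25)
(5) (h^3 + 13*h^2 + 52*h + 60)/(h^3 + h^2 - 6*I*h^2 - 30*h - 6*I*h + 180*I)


(1) = 3*t/(3*t + 4)
(2) = (y - 1)/(y + 2)
(3) = (-6*l + s)/(4*l + s)
(4) = (c - 1)/(c - 5)
(5) = (h^2 + 7*h + 10)/(h^2 + h*(-5 - 6*I) + 30*I)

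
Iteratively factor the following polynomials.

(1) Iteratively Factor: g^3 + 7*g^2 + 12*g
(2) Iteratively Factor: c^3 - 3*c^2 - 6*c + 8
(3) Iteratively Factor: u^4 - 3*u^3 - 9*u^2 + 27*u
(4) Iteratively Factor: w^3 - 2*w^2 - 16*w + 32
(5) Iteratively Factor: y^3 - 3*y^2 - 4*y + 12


(1) = (g + 3)*(g^2 + 4*g) = (g + 3)*(g + 4)*(g)
(2) = (c - 4)*(c^2 + c - 2) = (c - 4)*(c + 2)*(c - 1)
(3) = (u)*(u^3 - 3*u^2 - 9*u + 27) = u*(u - 3)*(u^2 - 9) = u*(u - 3)^2*(u + 3)
(4) = (w + 4)*(w^2 - 6*w + 8) = (w - 2)*(w + 4)*(w - 4)
(5) = (y + 2)*(y^2 - 5*y + 6) = (y - 3)*(y + 2)*(y - 2)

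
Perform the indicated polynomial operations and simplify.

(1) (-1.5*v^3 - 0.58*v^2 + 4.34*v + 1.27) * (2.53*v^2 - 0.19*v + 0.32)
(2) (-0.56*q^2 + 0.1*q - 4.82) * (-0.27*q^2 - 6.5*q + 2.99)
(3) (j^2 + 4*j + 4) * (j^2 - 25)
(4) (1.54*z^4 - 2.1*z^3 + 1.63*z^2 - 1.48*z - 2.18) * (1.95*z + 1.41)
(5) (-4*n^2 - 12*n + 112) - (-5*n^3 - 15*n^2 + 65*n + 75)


(1) = -3.795*v^5 - 1.1824*v^4 + 10.6104*v^3 + 2.2029*v^2 + 1.1475*v + 0.4064
(2) = 0.1512*q^4 + 3.613*q^3 - 1.023*q^2 + 31.629*q - 14.4118
(3) = j^4 + 4*j^3 - 21*j^2 - 100*j - 100
(4) = 3.003*z^5 - 1.9236*z^4 + 0.2175*z^3 - 0.5877*z^2 - 6.3378*z - 3.0738
(5) = 5*n^3 + 11*n^2 - 77*n + 37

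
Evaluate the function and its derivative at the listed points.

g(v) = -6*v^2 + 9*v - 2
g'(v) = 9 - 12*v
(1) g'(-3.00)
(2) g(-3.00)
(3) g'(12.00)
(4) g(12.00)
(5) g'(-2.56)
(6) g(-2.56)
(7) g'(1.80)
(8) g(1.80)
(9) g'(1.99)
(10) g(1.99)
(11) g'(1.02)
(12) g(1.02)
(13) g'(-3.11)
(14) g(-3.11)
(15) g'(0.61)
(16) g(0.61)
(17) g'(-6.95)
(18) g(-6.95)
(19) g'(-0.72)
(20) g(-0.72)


(1) = 45.00
(2) = -83.00
(3) = -135.00
(4) = -758.00
(5) = 39.72
(6) = -64.36
(7) = -12.60
(8) = -5.24
(9) = -14.88
(10) = -7.85
(11) = -3.24
(12) = 0.94
(13) = 46.32
(14) = -88.02
(15) = 1.68
(16) = 1.26
(17) = 92.40
(18) = -354.37
(19) = 17.64
(20) = -11.59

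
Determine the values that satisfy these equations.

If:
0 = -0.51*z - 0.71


Then:
z = -1.39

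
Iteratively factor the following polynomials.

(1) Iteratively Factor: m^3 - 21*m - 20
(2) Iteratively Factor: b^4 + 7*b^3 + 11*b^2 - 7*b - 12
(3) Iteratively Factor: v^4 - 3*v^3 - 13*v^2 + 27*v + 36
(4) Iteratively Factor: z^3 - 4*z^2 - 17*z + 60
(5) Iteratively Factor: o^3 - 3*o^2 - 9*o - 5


(1) = (m + 4)*(m^2 - 4*m - 5) = (m + 1)*(m + 4)*(m - 5)
(2) = (b - 1)*(b^3 + 8*b^2 + 19*b + 12) = (b - 1)*(b + 4)*(b^2 + 4*b + 3) = (b - 1)*(b + 1)*(b + 4)*(b + 3)
(3) = (v - 4)*(v^3 + v^2 - 9*v - 9) = (v - 4)*(v + 3)*(v^2 - 2*v - 3) = (v - 4)*(v + 1)*(v + 3)*(v - 3)
(4) = (z + 4)*(z^2 - 8*z + 15) = (z - 5)*(z + 4)*(z - 3)
(5) = (o + 1)*(o^2 - 4*o - 5) = (o + 1)^2*(o - 5)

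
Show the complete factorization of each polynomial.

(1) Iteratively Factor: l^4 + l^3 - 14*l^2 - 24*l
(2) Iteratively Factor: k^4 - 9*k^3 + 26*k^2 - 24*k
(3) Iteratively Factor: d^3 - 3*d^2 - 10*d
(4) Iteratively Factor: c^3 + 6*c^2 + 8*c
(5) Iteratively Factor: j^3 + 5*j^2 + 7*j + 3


(1) = (l + 3)*(l^3 - 2*l^2 - 8*l) = l*(l + 3)*(l^2 - 2*l - 8) = l*(l - 4)*(l + 3)*(l + 2)
(2) = (k - 4)*(k^3 - 5*k^2 + 6*k) = k*(k - 4)*(k^2 - 5*k + 6) = k*(k - 4)*(k - 2)*(k - 3)
(3) = (d - 5)*(d^2 + 2*d) = d*(d - 5)*(d + 2)
(4) = (c + 4)*(c^2 + 2*c) = (c + 2)*(c + 4)*(c)
(5) = (j + 1)*(j^2 + 4*j + 3) = (j + 1)*(j + 3)*(j + 1)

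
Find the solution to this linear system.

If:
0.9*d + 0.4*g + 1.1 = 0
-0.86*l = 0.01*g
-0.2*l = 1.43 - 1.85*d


Then:
d = 0.78
g = -4.50
l = 0.05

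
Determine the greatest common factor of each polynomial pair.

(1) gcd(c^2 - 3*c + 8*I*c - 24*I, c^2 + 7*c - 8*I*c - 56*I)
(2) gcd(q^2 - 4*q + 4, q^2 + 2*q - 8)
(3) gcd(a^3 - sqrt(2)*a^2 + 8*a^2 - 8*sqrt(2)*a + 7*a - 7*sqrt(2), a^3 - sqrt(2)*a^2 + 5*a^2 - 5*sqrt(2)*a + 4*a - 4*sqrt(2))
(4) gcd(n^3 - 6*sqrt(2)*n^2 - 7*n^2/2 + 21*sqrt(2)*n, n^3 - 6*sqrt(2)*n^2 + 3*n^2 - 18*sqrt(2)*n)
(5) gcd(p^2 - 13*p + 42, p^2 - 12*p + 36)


(1) = gcd((c - 3)*(c + 8*I), (c + 7)*(c - 8*I)) = 1
(2) = q - 2
(3) = gcd((a + 1)*(a + 7)*(a - sqrt(2)), (a + 1)*(a + 4)*(a - sqrt(2))) = a^2 + a*(1 - sqrt(2)) - sqrt(2)
(4) = n^2 - 6*sqrt(2)*n
(5) = gcd((p - 7)*(p - 6), (p - 6)^2) = p - 6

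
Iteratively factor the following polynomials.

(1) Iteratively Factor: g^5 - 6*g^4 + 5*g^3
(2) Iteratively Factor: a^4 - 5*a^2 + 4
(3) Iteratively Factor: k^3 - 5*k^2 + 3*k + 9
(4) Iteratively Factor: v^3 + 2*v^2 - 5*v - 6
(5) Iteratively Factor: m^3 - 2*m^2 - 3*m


(1) = (g)*(g^4 - 6*g^3 + 5*g^2) = g*(g - 1)*(g^3 - 5*g^2) = g^2*(g - 1)*(g^2 - 5*g) = g^3*(g - 1)*(g - 5)
(2) = (a + 2)*(a^3 - 2*a^2 - a + 2) = (a - 1)*(a + 2)*(a^2 - a - 2) = (a - 2)*(a - 1)*(a + 2)*(a + 1)
(3) = (k - 3)*(k^2 - 2*k - 3) = (k - 3)^2*(k + 1)
(4) = (v + 3)*(v^2 - v - 2) = (v - 2)*(v + 3)*(v + 1)
(5) = (m - 3)*(m^2 + m) = (m - 3)*(m + 1)*(m)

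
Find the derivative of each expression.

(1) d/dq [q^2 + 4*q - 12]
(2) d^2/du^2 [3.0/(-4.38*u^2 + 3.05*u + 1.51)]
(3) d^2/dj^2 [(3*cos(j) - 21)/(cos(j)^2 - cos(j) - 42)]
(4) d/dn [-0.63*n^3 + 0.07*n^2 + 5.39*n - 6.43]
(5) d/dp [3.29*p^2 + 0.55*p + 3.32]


(1) = 2*q + 4
(2) = (-115.1064*u^2 + 80.154*u + 3.0*(8.76*u - 3.05)*(17.52*u - 6.1) + 39.6828)/(-4.38*u^2 + 3.05*u + 1.51)^3
(3) = 3*(sin(j)^2 + 6*cos(j) + 1)/(cos(j) + 6)^3
(4) = -1.89*n^2 + 0.14*n + 5.39
(5) = 6.58*p + 0.55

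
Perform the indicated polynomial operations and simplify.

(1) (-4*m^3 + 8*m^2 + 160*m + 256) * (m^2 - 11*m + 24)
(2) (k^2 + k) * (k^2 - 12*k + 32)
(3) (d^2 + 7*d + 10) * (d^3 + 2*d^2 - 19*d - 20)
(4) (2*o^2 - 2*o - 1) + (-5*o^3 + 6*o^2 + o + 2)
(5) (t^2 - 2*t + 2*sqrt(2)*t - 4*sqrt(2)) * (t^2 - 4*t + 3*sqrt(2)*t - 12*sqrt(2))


(1) = -4*m^5 + 52*m^4 - 24*m^3 - 1312*m^2 + 1024*m + 6144
(2) = k^4 - 11*k^3 + 20*k^2 + 32*k
(3) = d^5 + 9*d^4 + 5*d^3 - 133*d^2 - 330*d - 200
(4) = -5*o^3 + 8*o^2 - o + 1
(5) = t^4 - 6*t^3 + 5*sqrt(2)*t^3 - 30*sqrt(2)*t^2 + 20*t^2 - 72*t + 40*sqrt(2)*t + 96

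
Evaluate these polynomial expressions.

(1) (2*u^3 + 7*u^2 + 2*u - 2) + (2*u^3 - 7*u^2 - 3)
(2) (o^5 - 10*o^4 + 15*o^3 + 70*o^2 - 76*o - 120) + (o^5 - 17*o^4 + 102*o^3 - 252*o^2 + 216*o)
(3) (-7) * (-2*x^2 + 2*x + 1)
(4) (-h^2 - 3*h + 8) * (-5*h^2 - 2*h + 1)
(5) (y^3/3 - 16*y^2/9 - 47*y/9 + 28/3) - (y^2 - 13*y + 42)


(1) = 4*u^3 + 2*u - 5
(2) = 2*o^5 - 27*o^4 + 117*o^3 - 182*o^2 + 140*o - 120
(3) = 14*x^2 - 14*x - 7
(4) = 5*h^4 + 17*h^3 - 35*h^2 - 19*h + 8
(5) = y^3/3 - 25*y^2/9 + 70*y/9 - 98/3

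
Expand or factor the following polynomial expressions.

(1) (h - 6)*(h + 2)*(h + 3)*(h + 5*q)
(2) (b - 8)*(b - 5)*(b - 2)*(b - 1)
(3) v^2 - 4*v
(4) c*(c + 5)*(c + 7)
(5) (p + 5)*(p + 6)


(1) = h^4 + 5*h^3*q - h^3 - 5*h^2*q - 24*h^2 - 120*h*q - 36*h - 180*q
(2) = b^4 - 16*b^3 + 81*b^2 - 146*b + 80
(3) = v*(v - 4)
(4) = c^3 + 12*c^2 + 35*c
(5) = p^2 + 11*p + 30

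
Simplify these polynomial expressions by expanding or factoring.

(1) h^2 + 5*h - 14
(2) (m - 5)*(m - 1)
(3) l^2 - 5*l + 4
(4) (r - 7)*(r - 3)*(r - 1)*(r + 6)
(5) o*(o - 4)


(1) = (h - 2)*(h + 7)
(2) = m^2 - 6*m + 5
(3) = (l - 4)*(l - 1)
(4) = r^4 - 5*r^3 - 35*r^2 + 165*r - 126
(5) = o^2 - 4*o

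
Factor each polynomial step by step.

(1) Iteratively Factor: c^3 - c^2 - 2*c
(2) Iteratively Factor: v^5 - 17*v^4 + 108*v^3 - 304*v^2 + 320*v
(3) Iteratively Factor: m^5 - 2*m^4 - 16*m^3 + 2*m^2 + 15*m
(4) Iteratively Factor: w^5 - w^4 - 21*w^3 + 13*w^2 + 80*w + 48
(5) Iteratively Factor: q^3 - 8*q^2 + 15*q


(1) = (c)*(c^2 - c - 2) = c*(c + 1)*(c - 2)
(2) = (v - 4)*(v^4 - 13*v^3 + 56*v^2 - 80*v) = (v - 4)^2*(v^3 - 9*v^2 + 20*v) = (v - 5)*(v - 4)^2*(v^2 - 4*v) = v*(v - 5)*(v - 4)^2*(v - 4)
(3) = (m)*(m^4 - 2*m^3 - 16*m^2 + 2*m + 15) = m*(m - 5)*(m^3 + 3*m^2 - m - 3) = m*(m - 5)*(m + 1)*(m^2 + 2*m - 3) = m*(m - 5)*(m - 1)*(m + 1)*(m + 3)
(4) = (w + 4)*(w^4 - 5*w^3 - w^2 + 17*w + 12) = (w - 3)*(w + 4)*(w^3 - 2*w^2 - 7*w - 4) = (w - 4)*(w - 3)*(w + 4)*(w^2 + 2*w + 1) = (w - 4)*(w - 3)*(w + 1)*(w + 4)*(w + 1)
(5) = (q)*(q^2 - 8*q + 15) = q*(q - 5)*(q - 3)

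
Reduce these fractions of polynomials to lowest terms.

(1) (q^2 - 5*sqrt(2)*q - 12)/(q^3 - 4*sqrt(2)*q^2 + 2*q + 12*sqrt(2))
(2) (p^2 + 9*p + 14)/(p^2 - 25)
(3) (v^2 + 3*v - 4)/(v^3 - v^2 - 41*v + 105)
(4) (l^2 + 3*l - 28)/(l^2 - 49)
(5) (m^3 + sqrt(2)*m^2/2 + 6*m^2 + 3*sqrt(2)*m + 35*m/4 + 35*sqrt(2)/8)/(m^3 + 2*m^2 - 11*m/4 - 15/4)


(1) = (q - 6*sqrt(2))/(q^2 - 5*sqrt(2)*q + 12)
(2) = (p^2 + 9*p + 14)/(p^2 - 25)
(3) = (v^2 + 3*v - 4)/(v^3 - v^2 - 41*v + 105)
(4) = (l - 4)/(l - 7)
(5) = (32*m^2 + m*(16*sqrt(2) + 112) + 56*sqrt(2))/(32*m^2 - 16*m - 48)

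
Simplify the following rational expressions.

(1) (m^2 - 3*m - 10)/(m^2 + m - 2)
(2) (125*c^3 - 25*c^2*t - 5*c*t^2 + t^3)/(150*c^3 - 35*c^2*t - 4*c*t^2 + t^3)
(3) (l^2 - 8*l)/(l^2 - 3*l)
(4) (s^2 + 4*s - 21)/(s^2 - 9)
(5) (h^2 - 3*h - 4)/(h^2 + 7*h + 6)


(1) = (m - 5)/(m - 1)
(2) = (5*c + t)/(6*c + t)
(3) = (l - 8)/(l - 3)
(4) = (s + 7)/(s + 3)
(5) = (h - 4)/(h + 6)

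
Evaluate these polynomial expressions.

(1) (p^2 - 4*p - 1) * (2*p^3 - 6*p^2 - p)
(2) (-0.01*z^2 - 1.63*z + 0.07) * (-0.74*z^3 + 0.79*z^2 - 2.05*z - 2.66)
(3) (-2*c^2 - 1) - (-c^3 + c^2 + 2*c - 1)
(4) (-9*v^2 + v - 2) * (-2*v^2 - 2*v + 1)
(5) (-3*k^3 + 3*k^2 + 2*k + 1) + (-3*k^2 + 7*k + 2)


(1) = 2*p^5 - 14*p^4 + 21*p^3 + 10*p^2 + p
(2) = 0.0074*z^5 + 1.1983*z^4 - 1.319*z^3 + 3.4234*z^2 + 4.1923*z - 0.1862
(3) = c^3 - 3*c^2 - 2*c
(4) = 18*v^4 + 16*v^3 - 7*v^2 + 5*v - 2
(5) = -3*k^3 + 9*k + 3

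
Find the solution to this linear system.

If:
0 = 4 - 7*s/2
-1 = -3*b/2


Then:
b = 2/3
s = 8/7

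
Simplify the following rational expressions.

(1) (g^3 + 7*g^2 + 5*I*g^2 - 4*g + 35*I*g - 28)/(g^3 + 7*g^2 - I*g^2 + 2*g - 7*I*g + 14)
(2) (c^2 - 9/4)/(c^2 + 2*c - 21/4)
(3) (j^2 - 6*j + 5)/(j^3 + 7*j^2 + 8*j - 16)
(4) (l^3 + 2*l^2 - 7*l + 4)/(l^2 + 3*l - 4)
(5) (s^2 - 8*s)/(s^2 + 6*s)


(1) = (g + 4*I)/(g - 2*I)
(2) = (2*c + 3)/(2*c + 7)
(3) = (j - 5)/(j^2 + 8*j + 16)
(4) = l - 1
(5) = (s - 8)/(s + 6)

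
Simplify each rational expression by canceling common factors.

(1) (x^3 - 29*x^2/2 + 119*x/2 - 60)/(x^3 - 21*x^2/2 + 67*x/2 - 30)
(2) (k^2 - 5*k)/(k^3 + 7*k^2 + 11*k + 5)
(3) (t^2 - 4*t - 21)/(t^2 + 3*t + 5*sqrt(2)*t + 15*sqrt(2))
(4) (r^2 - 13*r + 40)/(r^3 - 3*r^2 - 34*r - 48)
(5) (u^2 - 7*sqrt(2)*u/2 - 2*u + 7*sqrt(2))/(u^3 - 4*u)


(1) = (x - 8)/(x - 4)
(2) = (k^2 - 5*k)/(k^3 + 7*k^2 + 11*k + 5)
(3) = (t - 7)/(t + 5*sqrt(2))
(4) = (r - 5)/(r^2 + 5*r + 6)
(5) = (2*u - 7*sqrt(2))/(2*u^2 + 4*u)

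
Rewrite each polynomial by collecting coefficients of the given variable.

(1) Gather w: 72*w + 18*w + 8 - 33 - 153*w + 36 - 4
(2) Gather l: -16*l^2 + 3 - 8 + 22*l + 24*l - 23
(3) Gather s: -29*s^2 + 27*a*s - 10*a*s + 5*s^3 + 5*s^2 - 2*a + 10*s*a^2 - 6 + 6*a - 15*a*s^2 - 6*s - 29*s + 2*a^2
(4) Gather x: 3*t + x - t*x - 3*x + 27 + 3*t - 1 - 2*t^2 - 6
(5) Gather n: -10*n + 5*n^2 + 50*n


(1) = 7 - 63*w
(2) = -16*l^2 + 46*l - 28
(3) = 2*a^2 + 4*a + 5*s^3 + s^2*(-15*a - 24) + s*(10*a^2 + 17*a - 35) - 6
(4) = -2*t^2 + 6*t + x*(-t - 2) + 20
(5) = 5*n^2 + 40*n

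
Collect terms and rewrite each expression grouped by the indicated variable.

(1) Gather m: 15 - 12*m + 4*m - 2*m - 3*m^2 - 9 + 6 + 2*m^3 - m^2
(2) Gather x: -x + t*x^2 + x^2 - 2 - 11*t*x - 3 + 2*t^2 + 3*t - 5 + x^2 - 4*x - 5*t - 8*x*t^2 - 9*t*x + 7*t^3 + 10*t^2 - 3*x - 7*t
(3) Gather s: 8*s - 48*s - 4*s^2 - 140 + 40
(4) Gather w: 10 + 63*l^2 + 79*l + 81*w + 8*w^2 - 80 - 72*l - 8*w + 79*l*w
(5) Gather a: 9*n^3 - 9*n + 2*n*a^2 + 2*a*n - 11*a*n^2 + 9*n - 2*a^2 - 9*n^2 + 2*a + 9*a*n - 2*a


(1) = 2*m^3 - 4*m^2 - 10*m + 12
(2) = 7*t^3 + 12*t^2 - 9*t + x^2*(t + 2) + x*(-8*t^2 - 20*t - 8) - 10
(3) = -4*s^2 - 40*s - 100
(4) = 63*l^2 + 7*l + 8*w^2 + w*(79*l + 73) - 70
(5) = a^2*(2*n - 2) + a*(-11*n^2 + 11*n) + 9*n^3 - 9*n^2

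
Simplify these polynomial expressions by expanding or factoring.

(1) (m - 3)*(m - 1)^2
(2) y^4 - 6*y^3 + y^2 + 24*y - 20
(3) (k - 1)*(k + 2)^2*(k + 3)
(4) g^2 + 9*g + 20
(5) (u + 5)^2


(1) = m^3 - 5*m^2 + 7*m - 3
(2) = (y - 5)*(y - 2)*(y - 1)*(y + 2)
(3) = k^4 + 6*k^3 + 9*k^2 - 4*k - 12
(4) = (g + 4)*(g + 5)
(5) = u^2 + 10*u + 25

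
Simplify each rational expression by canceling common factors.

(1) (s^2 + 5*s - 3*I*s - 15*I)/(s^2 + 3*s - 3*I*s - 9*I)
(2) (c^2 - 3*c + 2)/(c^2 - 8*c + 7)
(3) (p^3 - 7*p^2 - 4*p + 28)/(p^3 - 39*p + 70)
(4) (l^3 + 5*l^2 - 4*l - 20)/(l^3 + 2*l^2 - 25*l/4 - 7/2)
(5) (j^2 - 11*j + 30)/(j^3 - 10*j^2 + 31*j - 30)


(1) = (s + 5)/(s + 3)
(2) = (c - 2)/(c - 7)
(3) = (p^2 - 5*p - 14)/(p^2 + 2*p - 35)
(4) = (4*l^2 + 28*l + 40)/(4*l^2 + 16*l + 7)
(5) = (j - 6)/(j^2 - 5*j + 6)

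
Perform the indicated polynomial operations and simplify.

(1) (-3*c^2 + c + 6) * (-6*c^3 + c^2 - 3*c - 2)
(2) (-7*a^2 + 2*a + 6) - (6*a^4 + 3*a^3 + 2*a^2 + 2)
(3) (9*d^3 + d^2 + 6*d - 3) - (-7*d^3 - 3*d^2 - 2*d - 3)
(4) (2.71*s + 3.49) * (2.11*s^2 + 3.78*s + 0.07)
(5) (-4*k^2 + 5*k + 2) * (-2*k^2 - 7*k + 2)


(1) = 18*c^5 - 9*c^4 - 26*c^3 + 9*c^2 - 20*c - 12
(2) = -6*a^4 - 3*a^3 - 9*a^2 + 2*a + 4
(3) = 16*d^3 + 4*d^2 + 8*d
(4) = 5.7181*s^3 + 17.6077*s^2 + 13.3819*s + 0.2443
(5) = 8*k^4 + 18*k^3 - 47*k^2 - 4*k + 4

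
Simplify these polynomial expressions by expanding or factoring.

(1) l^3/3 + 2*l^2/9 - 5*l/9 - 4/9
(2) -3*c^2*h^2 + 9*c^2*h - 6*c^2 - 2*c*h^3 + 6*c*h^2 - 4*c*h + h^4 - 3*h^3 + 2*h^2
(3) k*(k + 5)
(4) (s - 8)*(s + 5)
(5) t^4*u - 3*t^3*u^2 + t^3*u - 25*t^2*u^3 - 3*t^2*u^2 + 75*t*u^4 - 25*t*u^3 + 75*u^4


(1) = (l/3 + 1/3)*(l - 4/3)*(l + 1)
(2) = (-3*c + h)*(c + h)*(h - 2)*(h - 1)
(3) = k^2 + 5*k
(4) = s^2 - 3*s - 40
(5) = (t - 5*u)*(t - 3*u)*(t + 5*u)*(t*u + u)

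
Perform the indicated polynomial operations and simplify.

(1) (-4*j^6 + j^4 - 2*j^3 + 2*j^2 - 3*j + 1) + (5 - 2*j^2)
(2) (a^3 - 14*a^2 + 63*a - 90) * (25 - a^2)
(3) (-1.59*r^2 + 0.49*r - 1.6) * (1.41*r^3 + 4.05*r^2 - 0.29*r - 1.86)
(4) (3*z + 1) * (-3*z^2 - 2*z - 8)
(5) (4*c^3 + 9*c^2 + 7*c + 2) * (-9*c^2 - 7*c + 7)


(1) = -4*j^6 + j^4 - 2*j^3 - 3*j + 6
(2) = -a^5 + 14*a^4 - 38*a^3 - 260*a^2 + 1575*a - 2250
(3) = -2.2419*r^5 - 5.7486*r^4 + 0.1896*r^3 - 3.6647*r^2 - 0.4474*r + 2.976
(4) = -9*z^3 - 9*z^2 - 26*z - 8
(5) = -36*c^5 - 109*c^4 - 98*c^3 - 4*c^2 + 35*c + 14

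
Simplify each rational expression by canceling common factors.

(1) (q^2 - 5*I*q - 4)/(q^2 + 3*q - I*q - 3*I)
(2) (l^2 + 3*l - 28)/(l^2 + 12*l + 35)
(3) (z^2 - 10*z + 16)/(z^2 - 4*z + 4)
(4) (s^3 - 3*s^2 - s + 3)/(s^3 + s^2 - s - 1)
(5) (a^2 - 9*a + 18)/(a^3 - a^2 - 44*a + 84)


(1) = (q - 4*I)/(q + 3)
(2) = (l - 4)/(l + 5)
(3) = (z - 8)/(z - 2)
(4) = (s - 3)/(s + 1)
(5) = (a - 3)/(a^2 + 5*a - 14)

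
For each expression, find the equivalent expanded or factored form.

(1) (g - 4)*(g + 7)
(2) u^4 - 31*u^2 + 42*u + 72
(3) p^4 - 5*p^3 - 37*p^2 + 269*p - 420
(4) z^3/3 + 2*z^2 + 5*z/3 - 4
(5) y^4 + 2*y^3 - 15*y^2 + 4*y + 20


(1) = g^2 + 3*g - 28
(2) = (u - 4)*(u - 3)*(u + 1)*(u + 6)
(3) = (p - 5)*(p - 4)*(p - 3)*(p + 7)
(4) = (z/3 + 1)*(z - 1)*(z + 4)
(5) = (y - 2)^2*(y + 1)*(y + 5)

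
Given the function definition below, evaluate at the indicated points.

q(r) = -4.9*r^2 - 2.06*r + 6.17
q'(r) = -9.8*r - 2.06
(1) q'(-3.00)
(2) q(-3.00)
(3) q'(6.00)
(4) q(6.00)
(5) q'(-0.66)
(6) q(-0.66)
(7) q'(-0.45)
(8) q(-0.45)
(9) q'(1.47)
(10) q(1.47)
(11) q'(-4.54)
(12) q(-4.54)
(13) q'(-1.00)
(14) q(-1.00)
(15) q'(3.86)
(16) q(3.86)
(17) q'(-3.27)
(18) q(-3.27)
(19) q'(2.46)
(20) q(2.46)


(1) = 27.34
(2) = -31.75
(3) = -60.86
(4) = -182.59
(5) = 4.41
(6) = 5.40
(7) = 2.35
(8) = 6.10
(9) = -16.47
(10) = -7.45
(11) = 42.43
(12) = -85.47
(13) = 7.74
(14) = 3.33
(15) = -39.89
(16) = -74.79
(17) = 29.99
(18) = -39.49
(19) = -26.17
(20) = -28.55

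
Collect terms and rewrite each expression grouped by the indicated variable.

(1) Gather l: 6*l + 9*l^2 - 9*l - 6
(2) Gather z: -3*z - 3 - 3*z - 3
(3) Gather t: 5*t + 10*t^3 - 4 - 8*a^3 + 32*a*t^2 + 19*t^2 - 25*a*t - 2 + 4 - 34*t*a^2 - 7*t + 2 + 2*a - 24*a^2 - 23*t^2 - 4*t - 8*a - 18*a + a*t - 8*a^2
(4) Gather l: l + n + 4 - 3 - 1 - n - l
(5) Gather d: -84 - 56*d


(1) = 9*l^2 - 3*l - 6
(2) = -6*z - 6
(3) = -8*a^3 - 32*a^2 - 24*a + 10*t^3 + t^2*(32*a - 4) + t*(-34*a^2 - 24*a - 6)
(4) = 0
(5) = -56*d - 84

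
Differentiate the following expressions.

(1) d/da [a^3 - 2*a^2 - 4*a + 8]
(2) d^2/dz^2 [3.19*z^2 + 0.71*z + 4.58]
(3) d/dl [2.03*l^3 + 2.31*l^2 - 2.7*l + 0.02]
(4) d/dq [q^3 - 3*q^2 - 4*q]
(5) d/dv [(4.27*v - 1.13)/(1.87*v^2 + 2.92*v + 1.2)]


(1) = 3*a^2 - 4*a - 4
(2) = 6.38000000000000
(3) = 6.09*l^2 + 4.62*l - 2.7
(4) = 3*q^2 - 6*q - 4
(5) = (-7.9849*v^2 + 4.2262*v + 8.4236)/(3.4969*v^4 + 10.9208*v^3 + 13.0144*v^2 + 7.008*v + 1.44)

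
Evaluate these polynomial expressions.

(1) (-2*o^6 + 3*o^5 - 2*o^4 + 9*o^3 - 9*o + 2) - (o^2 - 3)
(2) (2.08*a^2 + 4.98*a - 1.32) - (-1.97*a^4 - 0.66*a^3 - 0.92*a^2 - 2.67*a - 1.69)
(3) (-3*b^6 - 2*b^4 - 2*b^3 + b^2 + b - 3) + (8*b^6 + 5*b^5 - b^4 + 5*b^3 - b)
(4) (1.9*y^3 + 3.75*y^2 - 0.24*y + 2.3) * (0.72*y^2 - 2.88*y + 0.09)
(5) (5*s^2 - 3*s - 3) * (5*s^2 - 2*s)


(1) = -2*o^6 + 3*o^5 - 2*o^4 + 9*o^3 - o^2 - 9*o + 5
(2) = 1.97*a^4 + 0.66*a^3 + 3.0*a^2 + 7.65*a + 0.37
(3) = 5*b^6 + 5*b^5 - 3*b^4 + 3*b^3 + b^2 - 3
(4) = 1.368*y^5 - 2.772*y^4 - 10.8018*y^3 + 2.6847*y^2 - 6.6456*y + 0.207
(5) = 25*s^4 - 25*s^3 - 9*s^2 + 6*s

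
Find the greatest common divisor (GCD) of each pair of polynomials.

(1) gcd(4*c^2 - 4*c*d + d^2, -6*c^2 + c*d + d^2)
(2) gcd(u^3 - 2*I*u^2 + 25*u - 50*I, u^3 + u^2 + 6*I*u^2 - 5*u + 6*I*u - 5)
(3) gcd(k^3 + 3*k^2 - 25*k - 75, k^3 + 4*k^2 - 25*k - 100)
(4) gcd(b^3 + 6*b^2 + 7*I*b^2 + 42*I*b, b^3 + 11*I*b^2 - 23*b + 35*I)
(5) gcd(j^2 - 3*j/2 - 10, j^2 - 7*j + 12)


(1) = 2*c - d
(2) = u + 5*I
(3) = k^2 - 25
(4) = gcd(b*(b + 6)*(b + 7*I), (b - I)*(b + 5*I)*(b + 7*I)) = b + 7*I
(5) = j - 4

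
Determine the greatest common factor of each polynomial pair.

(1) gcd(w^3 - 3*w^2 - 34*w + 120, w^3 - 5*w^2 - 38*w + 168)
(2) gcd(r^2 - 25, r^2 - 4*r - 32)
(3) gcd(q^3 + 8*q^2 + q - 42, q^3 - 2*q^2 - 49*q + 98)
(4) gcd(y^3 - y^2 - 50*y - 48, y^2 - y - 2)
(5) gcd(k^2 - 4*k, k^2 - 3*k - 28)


(1) = gcd((w - 5)*(w - 4)*(w + 6), (w - 7)*(w - 4)*(w + 6)) = w^2 + 2*w - 24
(2) = gcd((r - 5)*(r + 5), (r - 8)*(r + 4)) = 1
(3) = gcd((q - 2)*(q + 3)*(q + 7), (q - 7)*(q - 2)*(q + 7)) = q^2 + 5*q - 14
(4) = gcd((y - 8)*(y + 1)*(y + 6), (y - 2)*(y + 1)) = y + 1
(5) = 1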